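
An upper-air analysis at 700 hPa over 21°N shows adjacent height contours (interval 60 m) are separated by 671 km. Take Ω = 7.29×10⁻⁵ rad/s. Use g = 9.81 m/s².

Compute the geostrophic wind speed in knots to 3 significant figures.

32.6 knots

Coriolis parameter at 21°N:
f = 2Ω sin φ = 2 × 7.29×10⁻⁵ × sin 21° = 5.23×10⁻⁵ s⁻¹
Height gradient: |∂Z/∂n| = 60 m / 671000 m = 8.94×10⁻⁵
On a pressure surface, geostrophic balance gives V_g = (g/f)|∂Z/∂n|:
V_g = 9.81 × 8.94×10⁻⁵ / 5.23×10⁻⁵ = 16.8 m/s
Converting: 16.8 m/s × 1.944 = 32.6 knots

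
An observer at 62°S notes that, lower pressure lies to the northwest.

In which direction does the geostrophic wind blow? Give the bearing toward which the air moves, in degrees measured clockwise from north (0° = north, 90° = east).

225°

The pressure-gradient force points toward the northwest (bearing 315°).
Geostrophic balance: in the Southern Hemisphere the Coriolis force deflects motion to the left, so the geostrophic wind blows 90° to the left of the pressure-gradient force (low pressure on the right).
Rotating 315° by 90° counterclockwise gives 225° — the wind blows toward the southwest.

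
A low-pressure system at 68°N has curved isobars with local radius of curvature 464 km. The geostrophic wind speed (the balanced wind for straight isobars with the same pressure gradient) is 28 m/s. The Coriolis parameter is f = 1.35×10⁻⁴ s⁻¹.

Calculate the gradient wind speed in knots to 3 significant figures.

Around a low, centrifugal force acts outward with Coriolis, so pressure-gradient force balances both:
(1/ρ)|∂P/∂n| = fV + V²/R  →  V² + fR·V − fR·V_g = 0
With fR = 1.35×10⁻⁴ × 464×10³ m = 62.6 m/s:
V = [−fR + √((fR)² + 4 fR V_g)]/2 = [−62.6 + √(62.6² + 4×62.6×28)]/2 = 21 m/s
Subgeostrophic (V < V_g = 28 m/s), as expected around a low.
Converting: 21 m/s × 1.944 = 40.8 knots

40.8 knots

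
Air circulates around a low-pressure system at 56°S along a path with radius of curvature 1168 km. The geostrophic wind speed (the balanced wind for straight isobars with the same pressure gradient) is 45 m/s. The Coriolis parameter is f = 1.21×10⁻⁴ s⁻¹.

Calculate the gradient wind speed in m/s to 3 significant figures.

35.9 m/s

Around a low, centrifugal force acts outward with Coriolis, so pressure-gradient force balances both:
(1/ρ)|∂P/∂n| = fV + V²/R  →  V² + fR·V − fR·V_g = 0
With fR = 1.21×10⁻⁴ × 1168×10³ m = 141 m/s:
V = [−fR + √((fR)² + 4 fR V_g)]/2 = [−141 + √(141² + 4×141×45)]/2 = 35.9 m/s
Subgeostrophic (V < V_g = 45 m/s), as expected around a low.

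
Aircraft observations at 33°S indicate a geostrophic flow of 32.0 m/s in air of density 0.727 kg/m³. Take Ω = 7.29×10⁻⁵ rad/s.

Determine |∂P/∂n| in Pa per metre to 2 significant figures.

1.8×10⁻³ Pa/m

Coriolis parameter at 33°S:
f = 2Ω sin φ = 2 × 7.29×10⁻⁵ × sin 33° = 7.94×10⁻⁵ s⁻¹
Geostrophic balance rearranged: |∂P/∂n| = f ρ V_g
|∂P/∂n| = 7.94×10⁻⁵ × 0.727 × 32.0 = 1.85×10⁻³ Pa/m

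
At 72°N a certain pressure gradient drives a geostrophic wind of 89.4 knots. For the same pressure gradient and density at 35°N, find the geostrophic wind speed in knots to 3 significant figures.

148 knots

With the same pressure gradient and density, V_g ∝ 1/f ∝ 1/sin φ.
V₂ = V₁ · sin φ₁ / sin φ₂ = 89.4 × sin 72° / sin 35°
V₂ = 89.4 × 0.9511/0.5736 = 148 knots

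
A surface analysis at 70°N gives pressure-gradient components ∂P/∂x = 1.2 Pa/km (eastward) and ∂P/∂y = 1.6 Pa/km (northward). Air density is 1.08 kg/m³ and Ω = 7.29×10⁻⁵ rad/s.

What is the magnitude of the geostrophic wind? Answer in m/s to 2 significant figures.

14 m/s

Coriolis parameter at 70°N:
f = 2Ω sin φ = 2 × 7.29×10⁻⁵ × sin 70° = 1.37×10⁻⁴ s⁻¹
Component geostrophic relations (x east, y north):
u_g = −(1/(fρ)) ∂P/∂y,  v_g = (1/(fρ)) ∂P/∂x
u_g = −(1.6×10⁻³)/(1.37×10⁻⁴ × 1.08) = −10.8 m/s;  v_g = (1.2×10⁻³)/(1.37×10⁻⁴ × 1.08) = 8.11 m/s
|V_g| = √(u_g² + v_g²) = 13.5 m/s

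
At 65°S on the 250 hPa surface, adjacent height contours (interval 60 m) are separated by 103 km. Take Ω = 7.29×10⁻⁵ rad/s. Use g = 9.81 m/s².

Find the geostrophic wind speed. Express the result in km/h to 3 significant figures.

Coriolis parameter at 65°S:
f = 2Ω sin φ = 2 × 7.29×10⁻⁵ × sin 65° = 1.32×10⁻⁴ s⁻¹
Height gradient: |∂Z/∂n| = 60 m / 103000 m = 5.83×10⁻⁴
On a pressure surface, geostrophic balance gives V_g = (g/f)|∂Z/∂n|:
V_g = 9.81 × 5.83×10⁻⁴ / 1.32×10⁻⁴ = 43.2 m/s
Converting: 43.2 m/s × 3.6 = 156 km/h

156 km/h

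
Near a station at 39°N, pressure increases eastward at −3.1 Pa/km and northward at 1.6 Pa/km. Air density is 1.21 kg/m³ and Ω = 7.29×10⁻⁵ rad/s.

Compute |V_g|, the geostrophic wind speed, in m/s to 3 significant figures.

Coriolis parameter at 39°N:
f = 2Ω sin φ = 2 × 7.29×10⁻⁵ × sin 39° = 9.18×10⁻⁵ s⁻¹
Component geostrophic relations (x east, y north):
u_g = −(1/(fρ)) ∂P/∂y,  v_g = (1/(fρ)) ∂P/∂x
u_g = −(1.6×10⁻³)/(9.18×10⁻⁵ × 1.21) = −14.4 m/s;  v_g = (−3.1×10⁻³)/(9.18×10⁻⁵ × 1.21) = −27.9 m/s
|V_g| = √(u_g² + v_g²) = 31.4 m/s

31.4 m/s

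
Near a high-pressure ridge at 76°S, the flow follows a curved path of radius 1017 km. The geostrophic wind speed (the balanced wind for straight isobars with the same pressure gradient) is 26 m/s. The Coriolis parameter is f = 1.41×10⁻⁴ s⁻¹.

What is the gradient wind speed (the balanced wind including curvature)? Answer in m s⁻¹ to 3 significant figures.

Around a high, pressure-gradient force acts outward with centrifugal, so Coriolis balances both:
fV = (1/ρ)|∂P/∂n| + V²/R  →  V² − fR·V + fR·V_g = 0
With fR = 1.41×10⁻⁴ × 1017×10³ m = 143 m/s:
V = [fR − √((fR)² − 4 fR V_g)]/2 = [143 − √(143² − 4×143×26)]/2 = 34.1 m/s
Supergeostrophic (V > V_g = 26 m/s), as expected around a high.

34.1 m s⁻¹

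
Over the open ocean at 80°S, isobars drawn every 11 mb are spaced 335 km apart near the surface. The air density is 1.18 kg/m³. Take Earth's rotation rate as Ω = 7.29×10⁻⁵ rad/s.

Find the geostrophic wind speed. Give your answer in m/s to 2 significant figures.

Coriolis parameter at 80°S:
f = 2Ω sin φ = 2 × 7.29×10⁻⁵ × sin 80° = 1.44×10⁻⁴ s⁻¹
Pressure gradient: |∂P/∂n| = 1100 Pa / 335000 m = 3.28×10⁻³ Pa/m
Geostrophic balance (pressure-gradient force = Coriolis force):
V_g = (1/(fρ)) |∂P/∂n| = 3.28×10⁻³ / (1.44×10⁻⁴ × 1.18) = 19.4 m/s

19 m/s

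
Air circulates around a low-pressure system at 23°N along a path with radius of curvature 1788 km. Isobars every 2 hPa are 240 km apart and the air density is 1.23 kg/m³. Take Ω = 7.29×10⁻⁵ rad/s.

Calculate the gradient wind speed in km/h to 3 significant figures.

38.7 km/h

Coriolis parameter at 23°N:
f = 2Ω sin φ = 2 × 7.29×10⁻⁵ × sin 23° = 5.70×10⁻⁵ s⁻¹
Pressure gradient: |∂P/∂n| = 200 Pa / 240000 m = 8.33×10⁻⁴ Pa/m
Geostrophic speed: V_g = |∂P/∂n|/(fρ) = 8.33×10⁻⁴/(5.70×10⁻⁵ × 1.23) = 11.9 m/s
Around a low, centrifugal force acts outward with Coriolis, so pressure-gradient force balances both:
(1/ρ)|∂P/∂n| = fV + V²/R  →  V² + fR·V − fR·V_g = 0
With fR = 5.70×10⁻⁵ × 1788×10³ m = 102 m/s:
V = [−fR + √((fR)² + 4 fR V_g)]/2 = [−102 + √(102² + 4×102×11.9)]/2 = 10.8 m/s
Subgeostrophic (V < V_g = 11.9 m/s), as expected around a low.
Converting: 10.8 m/s × 3.6 = 38.7 km/h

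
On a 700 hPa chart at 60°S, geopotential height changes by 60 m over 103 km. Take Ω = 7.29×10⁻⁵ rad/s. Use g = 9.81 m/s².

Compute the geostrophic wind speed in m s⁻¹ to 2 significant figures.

Coriolis parameter at 60°S:
f = 2Ω sin φ = 2 × 7.29×10⁻⁵ × sin 60° = 1.26×10⁻⁴ s⁻¹
Height gradient: |∂Z/∂n| = 60 m / 103000 m = 5.83×10⁻⁴
On a pressure surface, geostrophic balance gives V_g = (g/f)|∂Z/∂n|:
V_g = 9.81 × 5.83×10⁻⁴ / 1.26×10⁻⁴ = 45.3 m/s

45 m s⁻¹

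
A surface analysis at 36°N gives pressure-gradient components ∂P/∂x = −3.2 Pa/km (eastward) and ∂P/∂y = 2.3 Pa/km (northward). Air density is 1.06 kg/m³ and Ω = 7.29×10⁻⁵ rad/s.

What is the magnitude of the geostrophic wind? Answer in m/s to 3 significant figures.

Coriolis parameter at 36°N:
f = 2Ω sin φ = 2 × 7.29×10⁻⁵ × sin 36° = 8.57×10⁻⁵ s⁻¹
Component geostrophic relations (x east, y north):
u_g = −(1/(fρ)) ∂P/∂y,  v_g = (1/(fρ)) ∂P/∂x
u_g = −(2.3×10⁻³)/(8.57×10⁻⁵ × 1.06) = −25.3 m/s;  v_g = (−3.2×10⁻³)/(8.57×10⁻⁵ × 1.06) = −35.2 m/s
|V_g| = √(u_g² + v_g²) = 43.4 m/s

43.4 m/s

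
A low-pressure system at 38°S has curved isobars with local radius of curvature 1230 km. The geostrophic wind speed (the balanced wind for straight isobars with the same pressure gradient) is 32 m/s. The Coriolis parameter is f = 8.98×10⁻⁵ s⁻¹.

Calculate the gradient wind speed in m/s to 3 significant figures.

25.9 m/s

Around a low, centrifugal force acts outward with Coriolis, so pressure-gradient force balances both:
(1/ρ)|∂P/∂n| = fV + V²/R  →  V² + fR·V − fR·V_g = 0
With fR = 8.98×10⁻⁵ × 1230×10³ m = 110 m/s:
V = [−fR + √((fR)² + 4 fR V_g)]/2 = [−110 + √(110² + 4×110×32)]/2 = 25.9 m/s
Subgeostrophic (V < V_g = 32 m/s), as expected around a low.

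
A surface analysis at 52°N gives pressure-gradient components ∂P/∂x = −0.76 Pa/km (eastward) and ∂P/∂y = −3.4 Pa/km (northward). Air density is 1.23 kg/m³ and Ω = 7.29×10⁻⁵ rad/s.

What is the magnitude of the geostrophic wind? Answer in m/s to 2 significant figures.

Coriolis parameter at 52°N:
f = 2Ω sin φ = 2 × 7.29×10⁻⁵ × sin 52° = 1.15×10⁻⁴ s⁻¹
Component geostrophic relations (x east, y north):
u_g = −(1/(fρ)) ∂P/∂y,  v_g = (1/(fρ)) ∂P/∂x
u_g = −(−3.4×10⁻³)/(1.15×10⁻⁴ × 1.23) = 24.1 m/s;  v_g = (−0.76×10⁻³)/(1.15×10⁻⁴ × 1.23) = −5.38 m/s
|V_g| = √(u_g² + v_g²) = 24.7 m/s

25 m/s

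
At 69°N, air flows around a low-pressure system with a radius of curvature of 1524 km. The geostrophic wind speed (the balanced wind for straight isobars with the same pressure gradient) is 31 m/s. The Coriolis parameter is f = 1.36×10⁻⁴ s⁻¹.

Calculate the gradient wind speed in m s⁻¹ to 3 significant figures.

Around a low, centrifugal force acts outward with Coriolis, so pressure-gradient force balances both:
(1/ρ)|∂P/∂n| = fV + V²/R  →  V² + fR·V − fR·V_g = 0
With fR = 1.36×10⁻⁴ × 1524×10³ m = 207 m/s:
V = [−fR + √((fR)² + 4 fR V_g)]/2 = [−207 + √(207² + 4×207×31)]/2 = 27.4 m/s
Subgeostrophic (V < V_g = 31 m/s), as expected around a low.

27.4 m s⁻¹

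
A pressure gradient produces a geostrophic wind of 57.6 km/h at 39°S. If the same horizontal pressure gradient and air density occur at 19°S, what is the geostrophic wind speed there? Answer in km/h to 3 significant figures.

111 km/h

With the same pressure gradient and density, V_g ∝ 1/f ∝ 1/sin φ.
V₂ = V₁ · sin φ₁ / sin φ₂ = 57.6 × sin 39° / sin 19°
V₂ = 57.6 × 0.6293/0.3256 = 111 km/h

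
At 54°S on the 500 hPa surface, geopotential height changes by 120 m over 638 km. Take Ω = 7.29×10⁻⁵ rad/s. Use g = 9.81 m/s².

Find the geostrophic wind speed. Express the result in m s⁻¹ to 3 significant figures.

Coriolis parameter at 54°S:
f = 2Ω sin φ = 2 × 7.29×10⁻⁵ × sin 54° = 1.18×10⁻⁴ s⁻¹
Height gradient: |∂Z/∂n| = 120 m / 638000 m = 1.88×10⁻⁴
On a pressure surface, geostrophic balance gives V_g = (g/f)|∂Z/∂n|:
V_g = 9.81 × 1.88×10⁻⁴ / 1.18×10⁻⁴ = 15.6 m/s

15.6 m s⁻¹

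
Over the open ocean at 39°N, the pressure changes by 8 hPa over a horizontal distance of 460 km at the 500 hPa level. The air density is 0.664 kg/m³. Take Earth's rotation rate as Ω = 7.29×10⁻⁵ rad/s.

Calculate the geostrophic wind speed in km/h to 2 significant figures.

Coriolis parameter at 39°N:
f = 2Ω sin φ = 2 × 7.29×10⁻⁵ × sin 39° = 9.18×10⁻⁵ s⁻¹
Pressure gradient: |∂P/∂n| = 800 Pa / 460000 m = 1.74×10⁻³ Pa/m
Geostrophic balance (pressure-gradient force = Coriolis force):
V_g = (1/(fρ)) |∂P/∂n| = 1.74×10⁻³ / (9.18×10⁻⁵ × 0.664) = 28.5 m/s
Converting: 28.5 m/s × 3.6 = 100 km/h

100 km/h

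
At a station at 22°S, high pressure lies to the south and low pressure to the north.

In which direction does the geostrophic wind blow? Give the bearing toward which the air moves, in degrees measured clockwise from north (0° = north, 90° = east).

The pressure-gradient force points toward the north (bearing 000°).
Geostrophic balance: in the Southern Hemisphere the Coriolis force deflects motion to the left, so the geostrophic wind blows 90° to the left of the pressure-gradient force (low pressure on the right).
Rotating 000° by 90° counterclockwise gives 270° — the wind blows toward the west.

270°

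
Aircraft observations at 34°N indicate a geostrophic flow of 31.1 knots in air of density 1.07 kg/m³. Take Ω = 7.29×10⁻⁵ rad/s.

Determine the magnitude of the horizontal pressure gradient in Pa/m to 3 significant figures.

1.40×10⁻³ Pa/m

Coriolis parameter at 34°N:
f = 2Ω sin φ = 2 × 7.29×10⁻⁵ × sin 34° = 8.15×10⁻⁵ s⁻¹
Wind speed in SI: 31.1 knots = 16.0 m/s
Geostrophic balance rearranged: |∂P/∂n| = f ρ V_g
|∂P/∂n| = 8.15×10⁻⁵ × 1.07 × 16.0 = 1.40×10⁻³ Pa/m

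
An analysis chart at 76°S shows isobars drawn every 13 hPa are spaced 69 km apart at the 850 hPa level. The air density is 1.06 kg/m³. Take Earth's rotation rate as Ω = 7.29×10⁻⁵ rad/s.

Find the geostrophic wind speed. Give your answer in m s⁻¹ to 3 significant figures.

Coriolis parameter at 76°S:
f = 2Ω sin φ = 2 × 7.29×10⁻⁵ × sin 76° = 1.41×10⁻⁴ s⁻¹
Pressure gradient: |∂P/∂n| = 1300 Pa / 69000 m = 1.88×10⁻² Pa/m
Geostrophic balance (pressure-gradient force = Coriolis force):
V_g = (1/(fρ)) |∂P/∂n| = 1.88×10⁻² / (1.41×10⁻⁴ × 1.06) = 126 m/s

126 m s⁻¹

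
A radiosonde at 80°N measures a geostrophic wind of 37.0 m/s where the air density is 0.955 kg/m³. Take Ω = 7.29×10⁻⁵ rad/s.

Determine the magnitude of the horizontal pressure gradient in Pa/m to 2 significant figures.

5.1×10⁻³ Pa/m

Coriolis parameter at 80°N:
f = 2Ω sin φ = 2 × 7.29×10⁻⁵ × sin 80° = 1.44×10⁻⁴ s⁻¹
Geostrophic balance rearranged: |∂P/∂n| = f ρ V_g
|∂P/∂n| = 1.44×10⁻⁴ × 0.955 × 37.0 = 5.07×10⁻³ Pa/m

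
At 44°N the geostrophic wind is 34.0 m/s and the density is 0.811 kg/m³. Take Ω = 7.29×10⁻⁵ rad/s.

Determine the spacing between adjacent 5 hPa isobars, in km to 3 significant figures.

179 km

Coriolis parameter at 44°N:
f = 2Ω sin φ = 2 × 7.29×10⁻⁵ × sin 44° = 1.01×10⁻⁴ s⁻¹
Geostrophic balance rearranged: |∂P/∂n| = f ρ V_g
|∂P/∂n| = 1.01×10⁻⁴ × 0.811 × 34.0 = 2.79×10⁻³ Pa/m
Isobar spacing: Δn = ΔP/|∂P/∂n| = 500 Pa / 2.79×10⁻³ Pa/m = 179036 m ≈ 179 km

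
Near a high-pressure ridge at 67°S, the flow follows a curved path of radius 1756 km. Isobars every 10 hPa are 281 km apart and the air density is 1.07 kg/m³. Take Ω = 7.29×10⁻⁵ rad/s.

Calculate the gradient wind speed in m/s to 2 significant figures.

28 m/s

Coriolis parameter at 67°S:
f = 2Ω sin φ = 2 × 7.29×10⁻⁵ × sin 67° = 1.34×10⁻⁴ s⁻¹
Pressure gradient: |∂P/∂n| = 1000 Pa / 281000 m = 3.56×10⁻³ Pa/m
Geostrophic speed: V_g = |∂P/∂n|/(fρ) = 3.56×10⁻³/(1.34×10⁻⁴ × 1.07) = 24.8 m/s
Around a high, pressure-gradient force acts outward with centrifugal, so Coriolis balances both:
fV = (1/ρ)|∂P/∂n| + V²/R  →  V² − fR·V + fR·V_g = 0
With fR = 1.34×10⁻⁴ × 1756×10³ m = 236 m/s:
V = [fR − √((fR)² − 4 fR V_g)]/2 = [236 − √(236² − 4×236×24.8)]/2 = 28.1 m/s
Supergeostrophic (V > V_g = 24.8 m/s), as expected around a high.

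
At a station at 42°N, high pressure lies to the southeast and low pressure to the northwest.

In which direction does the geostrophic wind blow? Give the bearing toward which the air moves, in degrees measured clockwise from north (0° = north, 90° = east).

045°

The pressure-gradient force points toward the northwest (bearing 315°).
Geostrophic balance: in the Northern Hemisphere the Coriolis force deflects motion to the right, so the geostrophic wind blows 90° to the right of the pressure-gradient force (low pressure on the left).
Rotating 315° by 90° clockwise gives 045° — the wind blows toward the northeast.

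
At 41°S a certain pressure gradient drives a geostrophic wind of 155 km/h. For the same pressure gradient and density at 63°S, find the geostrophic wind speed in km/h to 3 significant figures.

114 km/h

With the same pressure gradient and density, V_g ∝ 1/f ∝ 1/sin φ.
V₂ = V₁ · sin φ₁ / sin φ₂ = 155 × sin 41° / sin 63°
V₂ = 155 × 0.6561/0.8910 = 114 km/h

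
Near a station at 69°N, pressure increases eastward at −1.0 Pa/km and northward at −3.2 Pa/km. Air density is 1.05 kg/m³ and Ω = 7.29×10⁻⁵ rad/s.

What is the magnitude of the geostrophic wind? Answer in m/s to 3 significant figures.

23.5 m/s

Coriolis parameter at 69°N:
f = 2Ω sin φ = 2 × 7.29×10⁻⁵ × sin 69° = 1.36×10⁻⁴ s⁻¹
Component geostrophic relations (x east, y north):
u_g = −(1/(fρ)) ∂P/∂y,  v_g = (1/(fρ)) ∂P/∂x
u_g = −(−3.2×10⁻³)/(1.36×10⁻⁴ × 1.05) = 22.4 m/s;  v_g = (−1.0×10⁻³)/(1.36×10⁻⁴ × 1.05) = −7.00 m/s
|V_g| = √(u_g² + v_g²) = 23.5 m/s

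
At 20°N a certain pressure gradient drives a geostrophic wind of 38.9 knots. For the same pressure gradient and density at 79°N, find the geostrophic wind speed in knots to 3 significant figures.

With the same pressure gradient and density, V_g ∝ 1/f ∝ 1/sin φ.
V₂ = V₁ · sin φ₁ / sin φ₂ = 38.9 × sin 20° / sin 79°
V₂ = 38.9 × 0.3420/0.9816 = 13.6 knots

13.6 knots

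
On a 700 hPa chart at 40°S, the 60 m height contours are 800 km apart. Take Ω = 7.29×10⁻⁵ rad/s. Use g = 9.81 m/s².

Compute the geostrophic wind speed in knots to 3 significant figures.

Coriolis parameter at 40°S:
f = 2Ω sin φ = 2 × 7.29×10⁻⁵ × sin 40° = 9.37×10⁻⁵ s⁻¹
Height gradient: |∂Z/∂n| = 60 m / 800000 m = 7.50×10⁻⁵
On a pressure surface, geostrophic balance gives V_g = (g/f)|∂Z/∂n|:
V_g = 9.81 × 7.50×10⁻⁵ / 9.37×10⁻⁵ = 7.85 m/s
Converting: 7.85 m/s × 1.944 = 15.3 knots

15.3 knots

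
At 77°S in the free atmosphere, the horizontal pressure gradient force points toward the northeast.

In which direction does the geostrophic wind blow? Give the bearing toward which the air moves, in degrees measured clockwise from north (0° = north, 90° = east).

The pressure-gradient force points toward the northeast (bearing 045°).
Geostrophic balance: in the Southern Hemisphere the Coriolis force deflects motion to the left, so the geostrophic wind blows 90° to the left of the pressure-gradient force (low pressure on the right).
Rotating 045° by 90° counterclockwise gives 315° — the wind blows toward the northwest.

315°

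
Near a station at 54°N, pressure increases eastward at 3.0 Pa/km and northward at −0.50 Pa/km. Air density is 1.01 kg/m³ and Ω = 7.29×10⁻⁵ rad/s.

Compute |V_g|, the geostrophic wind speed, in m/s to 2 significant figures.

Coriolis parameter at 54°N:
f = 2Ω sin φ = 2 × 7.29×10⁻⁵ × sin 54° = 1.18×10⁻⁴ s⁻¹
Component geostrophic relations (x east, y north):
u_g = −(1/(fρ)) ∂P/∂y,  v_g = (1/(fρ)) ∂P/∂x
u_g = −(−0.50×10⁻³)/(1.18×10⁻⁴ × 1.01) = 4.20 m/s;  v_g = (3.0×10⁻³)/(1.18×10⁻⁴ × 1.01) = 25.2 m/s
|V_g| = √(u_g² + v_g²) = 25.5 m/s

26 m/s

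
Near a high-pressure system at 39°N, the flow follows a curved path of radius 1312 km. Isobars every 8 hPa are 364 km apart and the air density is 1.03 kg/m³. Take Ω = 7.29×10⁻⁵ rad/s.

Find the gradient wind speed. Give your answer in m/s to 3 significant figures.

31.5 m/s

Coriolis parameter at 39°N:
f = 2Ω sin φ = 2 × 7.29×10⁻⁵ × sin 39° = 9.18×10⁻⁵ s⁻¹
Pressure gradient: |∂P/∂n| = 800 Pa / 364000 m = 2.20×10⁻³ Pa/m
Geostrophic speed: V_g = |∂P/∂n|/(fρ) = 2.20×10⁻³/(9.18×10⁻⁵ × 1.03) = 23.3 m/s
Around a high, pressure-gradient force acts outward with centrifugal, so Coriolis balances both:
fV = (1/ρ)|∂P/∂n| + V²/R  →  V² − fR·V + fR·V_g = 0
With fR = 9.18×10⁻⁵ × 1312×10³ m = 120 m/s:
V = [fR − √((fR)² − 4 fR V_g)]/2 = [120 − √(120² − 4×120×23.3)]/2 = 31.5 m/s
Supergeostrophic (V > V_g = 23.3 m/s), as expected around a high.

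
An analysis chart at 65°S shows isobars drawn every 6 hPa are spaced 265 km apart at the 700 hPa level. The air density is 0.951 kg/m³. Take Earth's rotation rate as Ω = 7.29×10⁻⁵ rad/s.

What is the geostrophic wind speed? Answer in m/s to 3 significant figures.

Coriolis parameter at 65°S:
f = 2Ω sin φ = 2 × 7.29×10⁻⁵ × sin 65° = 1.32×10⁻⁴ s⁻¹
Pressure gradient: |∂P/∂n| = 600 Pa / 265000 m = 2.26×10⁻³ Pa/m
Geostrophic balance (pressure-gradient force = Coriolis force):
V_g = (1/(fρ)) |∂P/∂n| = 2.26×10⁻³ / (1.32×10⁻⁴ × 0.951) = 18.0 m/s

18.0 m/s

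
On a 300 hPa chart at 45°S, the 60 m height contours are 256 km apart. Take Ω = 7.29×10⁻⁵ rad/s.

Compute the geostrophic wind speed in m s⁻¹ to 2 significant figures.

Coriolis parameter at 45°S:
f = 2Ω sin φ = 2 × 7.29×10⁻⁵ × sin 45° = 1.03×10⁻⁴ s⁻¹
Height gradient: |∂Z/∂n| = 60 m / 256000 m = 2.34×10⁻⁴
On a pressure surface, geostrophic balance gives V_g = (g/f)|∂Z/∂n|:
V_g = 9.81 × 2.34×10⁻⁴ / 1.03×10⁻⁴ = 22.3 m/s

22 m s⁻¹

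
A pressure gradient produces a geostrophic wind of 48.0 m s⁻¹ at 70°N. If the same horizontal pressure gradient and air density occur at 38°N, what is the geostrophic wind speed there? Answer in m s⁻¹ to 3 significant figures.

With the same pressure gradient and density, V_g ∝ 1/f ∝ 1/sin φ.
V₂ = V₁ · sin φ₁ / sin φ₂ = 48.0 × sin 70° / sin 38°
V₂ = 48.0 × 0.9397/0.6157 = 73.3 m s⁻¹

73.3 m s⁻¹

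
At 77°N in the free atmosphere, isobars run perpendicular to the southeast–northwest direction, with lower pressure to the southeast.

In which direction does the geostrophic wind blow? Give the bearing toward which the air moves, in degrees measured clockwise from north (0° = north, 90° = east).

225°

The pressure-gradient force points toward the southeast (bearing 135°).
Geostrophic balance: in the Northern Hemisphere the Coriolis force deflects motion to the right, so the geostrophic wind blows 90° to the right of the pressure-gradient force (low pressure on the left).
Rotating 135° by 90° clockwise gives 225° — the wind blows toward the southwest.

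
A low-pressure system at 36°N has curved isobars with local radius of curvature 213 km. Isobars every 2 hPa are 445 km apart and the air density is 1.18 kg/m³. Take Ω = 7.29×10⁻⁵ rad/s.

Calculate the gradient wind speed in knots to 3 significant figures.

Coriolis parameter at 36°N:
f = 2Ω sin φ = 2 × 7.29×10⁻⁵ × sin 36° = 8.57×10⁻⁵ s⁻¹
Pressure gradient: |∂P/∂n| = 200 Pa / 445000 m = 4.49×10⁻⁴ Pa/m
Geostrophic speed: V_g = |∂P/∂n|/(fρ) = 4.49×10⁻⁴/(8.57×10⁻⁵ × 1.18) = 4.44 m/s
Around a low, centrifugal force acts outward with Coriolis, so pressure-gradient force balances both:
(1/ρ)|∂P/∂n| = fV + V²/R  →  V² + fR·V − fR·V_g = 0
With fR = 8.57×10⁻⁵ × 213×10³ m = 18.3 m/s:
V = [−fR + √((fR)² + 4 fR V_g)]/2 = [−18.3 + √(18.3² + 4×18.3×4.44)]/2 = 3.7 m/s
Subgeostrophic (V < V_g = 4.44 m/s), as expected around a low.
Converting: 3.7 m/s × 1.944 = 7.18 knots

7.18 knots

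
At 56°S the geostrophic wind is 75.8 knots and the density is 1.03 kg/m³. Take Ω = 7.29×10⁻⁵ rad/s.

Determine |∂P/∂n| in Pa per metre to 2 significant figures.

Coriolis parameter at 56°S:
f = 2Ω sin φ = 2 × 7.29×10⁻⁵ × sin 56° = 1.21×10⁻⁴ s⁻¹
Wind speed in SI: 75.8 knots = 39.0 m/s
Geostrophic balance rearranged: |∂P/∂n| = f ρ V_g
|∂P/∂n| = 1.21×10⁻⁴ × 1.03 × 39.0 = 4.85×10⁻³ Pa/m

4.9×10⁻³ Pa/m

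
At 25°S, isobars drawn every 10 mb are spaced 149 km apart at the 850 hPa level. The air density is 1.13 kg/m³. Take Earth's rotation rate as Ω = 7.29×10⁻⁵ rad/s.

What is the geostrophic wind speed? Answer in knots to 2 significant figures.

190 knots

Coriolis parameter at 25°S:
f = 2Ω sin φ = 2 × 7.29×10⁻⁵ × sin 25° = 6.16×10⁻⁵ s⁻¹
Pressure gradient: |∂P/∂n| = 1000 Pa / 149000 m = 6.71×10⁻³ Pa/m
Geostrophic balance (pressure-gradient force = Coriolis force):
V_g = (1/(fρ)) |∂P/∂n| = 6.71×10⁻³ / (6.16×10⁻⁵ × 1.13) = 96.4 m/s
Converting: 96.4 m/s × 1.944 = 190 knots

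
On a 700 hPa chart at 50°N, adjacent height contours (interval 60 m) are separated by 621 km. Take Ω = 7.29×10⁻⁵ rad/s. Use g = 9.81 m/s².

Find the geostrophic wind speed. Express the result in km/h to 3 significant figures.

Coriolis parameter at 50°N:
f = 2Ω sin φ = 2 × 7.29×10⁻⁵ × sin 50° = 1.12×10⁻⁴ s⁻¹
Height gradient: |∂Z/∂n| = 60 m / 621000 m = 9.66×10⁻⁵
On a pressure surface, geostrophic balance gives V_g = (g/f)|∂Z/∂n|:
V_g = 9.81 × 9.66×10⁻⁵ / 1.12×10⁻⁴ = 8.49 m/s
Converting: 8.49 m/s × 3.6 = 30.6 km/h

30.6 km/h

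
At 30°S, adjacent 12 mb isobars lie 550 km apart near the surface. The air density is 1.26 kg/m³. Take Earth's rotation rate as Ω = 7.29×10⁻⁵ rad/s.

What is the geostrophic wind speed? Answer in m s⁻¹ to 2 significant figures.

Coriolis parameter at 30°S:
f = 2Ω sin φ = 2 × 7.29×10⁻⁵ × sin 30° = 7.29×10⁻⁵ s⁻¹
Pressure gradient: |∂P/∂n| = 1200 Pa / 550000 m = 2.18×10⁻³ Pa/m
Geostrophic balance (pressure-gradient force = Coriolis force):
V_g = (1/(fρ)) |∂P/∂n| = 2.18×10⁻³ / (7.29×10⁻⁵ × 1.26) = 23.8 m/s

24 m s⁻¹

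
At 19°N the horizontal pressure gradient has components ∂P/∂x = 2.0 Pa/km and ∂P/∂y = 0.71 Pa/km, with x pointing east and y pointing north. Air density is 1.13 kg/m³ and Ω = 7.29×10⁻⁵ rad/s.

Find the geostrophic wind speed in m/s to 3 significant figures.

Coriolis parameter at 19°N:
f = 2Ω sin φ = 2 × 7.29×10⁻⁵ × sin 19° = 4.75×10⁻⁵ s⁻¹
Component geostrophic relations (x east, y north):
u_g = −(1/(fρ)) ∂P/∂y,  v_g = (1/(fρ)) ∂P/∂x
u_g = −(0.71×10⁻³)/(4.75×10⁻⁵ × 1.13) = −13.2 m/s;  v_g = (2.0×10⁻³)/(4.75×10⁻⁵ × 1.13) = 37.3 m/s
|V_g| = √(u_g² + v_g²) = 39.6 m/s

39.6 m/s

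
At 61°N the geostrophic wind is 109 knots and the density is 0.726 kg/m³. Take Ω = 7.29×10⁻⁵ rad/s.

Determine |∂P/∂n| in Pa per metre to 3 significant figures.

5.19×10⁻³ Pa/m

Coriolis parameter at 61°N:
f = 2Ω sin φ = 2 × 7.29×10⁻⁵ × sin 61° = 1.28×10⁻⁴ s⁻¹
Wind speed in SI: 109 knots = 56.1 m/s
Geostrophic balance rearranged: |∂P/∂n| = f ρ V_g
|∂P/∂n| = 1.28×10⁻⁴ × 0.726 × 56.1 = 5.19×10⁻³ Pa/m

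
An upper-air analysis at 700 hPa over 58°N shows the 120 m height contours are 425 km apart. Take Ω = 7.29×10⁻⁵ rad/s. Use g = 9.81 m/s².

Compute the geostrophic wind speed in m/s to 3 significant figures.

22.4 m/s

Coriolis parameter at 58°N:
f = 2Ω sin φ = 2 × 7.29×10⁻⁵ × sin 58° = 1.24×10⁻⁴ s⁻¹
Height gradient: |∂Z/∂n| = 120 m / 425000 m = 2.82×10⁻⁴
On a pressure surface, geostrophic balance gives V_g = (g/f)|∂Z/∂n|:
V_g = 9.81 × 2.82×10⁻⁴ / 1.24×10⁻⁴ = 22.4 m/s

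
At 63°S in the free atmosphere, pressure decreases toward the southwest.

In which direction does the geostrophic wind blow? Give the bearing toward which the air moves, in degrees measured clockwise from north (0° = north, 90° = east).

The pressure-gradient force points toward the southwest (bearing 225°).
Geostrophic balance: in the Southern Hemisphere the Coriolis force deflects motion to the left, so the geostrophic wind blows 90° to the left of the pressure-gradient force (low pressure on the right).
Rotating 225° by 90° counterclockwise gives 135° — the wind blows toward the southeast.

135°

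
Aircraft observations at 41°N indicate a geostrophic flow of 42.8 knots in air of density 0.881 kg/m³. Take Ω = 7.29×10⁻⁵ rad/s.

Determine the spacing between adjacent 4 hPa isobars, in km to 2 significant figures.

Coriolis parameter at 41°N:
f = 2Ω sin φ = 2 × 7.29×10⁻⁵ × sin 41° = 9.57×10⁻⁵ s⁻¹
Wind speed in SI: 42.8 knots = 22.0 m/s
Geostrophic balance rearranged: |∂P/∂n| = f ρ V_g
|∂P/∂n| = 9.57×10⁻⁵ × 0.881 × 22.0 = 1.86×10⁻³ Pa/m
Isobar spacing: Δn = ΔP/|∂P/∂n| = 400 Pa / 1.86×10⁻³ Pa/m = 215577 m ≈ 220 km

220 km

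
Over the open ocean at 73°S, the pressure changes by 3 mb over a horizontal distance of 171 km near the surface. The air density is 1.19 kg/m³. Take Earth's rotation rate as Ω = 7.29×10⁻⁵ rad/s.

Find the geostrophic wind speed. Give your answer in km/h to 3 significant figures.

38.1 km/h

Coriolis parameter at 73°S:
f = 2Ω sin φ = 2 × 7.29×10⁻⁵ × sin 73° = 1.39×10⁻⁴ s⁻¹
Pressure gradient: |∂P/∂n| = 300 Pa / 171000 m = 1.75×10⁻³ Pa/m
Geostrophic balance (pressure-gradient force = Coriolis force):
V_g = (1/(fρ)) |∂P/∂n| = 1.75×10⁻³ / (1.39×10⁻⁴ × 1.19) = 10.6 m/s
Converting: 10.6 m/s × 3.6 = 38.1 km/h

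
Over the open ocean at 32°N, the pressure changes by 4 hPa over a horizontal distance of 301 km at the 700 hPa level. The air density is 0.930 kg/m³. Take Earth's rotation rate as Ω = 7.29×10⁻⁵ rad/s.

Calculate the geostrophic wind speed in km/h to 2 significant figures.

67 km/h

Coriolis parameter at 32°N:
f = 2Ω sin φ = 2 × 7.29×10⁻⁵ × sin 32° = 7.73×10⁻⁵ s⁻¹
Pressure gradient: |∂P/∂n| = 400 Pa / 301000 m = 1.33×10⁻³ Pa/m
Geostrophic balance (pressure-gradient force = Coriolis force):
V_g = (1/(fρ)) |∂P/∂n| = 1.33×10⁻³ / (7.73×10⁻⁵ × 0.930) = 18.5 m/s
Converting: 18.5 m/s × 3.6 = 67 km/h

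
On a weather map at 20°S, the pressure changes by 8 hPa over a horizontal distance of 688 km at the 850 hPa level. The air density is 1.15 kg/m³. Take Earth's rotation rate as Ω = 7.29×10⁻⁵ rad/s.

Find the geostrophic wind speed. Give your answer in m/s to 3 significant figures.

Coriolis parameter at 20°S:
f = 2Ω sin φ = 2 × 7.29×10⁻⁵ × sin 20° = 4.99×10⁻⁵ s⁻¹
Pressure gradient: |∂P/∂n| = 800 Pa / 688000 m = 1.16×10⁻³ Pa/m
Geostrophic balance (pressure-gradient force = Coriolis force):
V_g = (1/(fρ)) |∂P/∂n| = 1.16×10⁻³ / (4.99×10⁻⁵ × 1.15) = 20.3 m/s

20.3 m/s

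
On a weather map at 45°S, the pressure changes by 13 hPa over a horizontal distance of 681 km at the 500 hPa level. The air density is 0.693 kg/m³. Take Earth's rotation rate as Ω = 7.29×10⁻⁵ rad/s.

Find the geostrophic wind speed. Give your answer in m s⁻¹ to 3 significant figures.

26.7 m s⁻¹

Coriolis parameter at 45°S:
f = 2Ω sin φ = 2 × 7.29×10⁻⁵ × sin 45° = 1.03×10⁻⁴ s⁻¹
Pressure gradient: |∂P/∂n| = 1300 Pa / 681000 m = 1.91×10⁻³ Pa/m
Geostrophic balance (pressure-gradient force = Coriolis force):
V_g = (1/(fρ)) |∂P/∂n| = 1.91×10⁻³ / (1.03×10⁻⁴ × 0.693) = 26.7 m/s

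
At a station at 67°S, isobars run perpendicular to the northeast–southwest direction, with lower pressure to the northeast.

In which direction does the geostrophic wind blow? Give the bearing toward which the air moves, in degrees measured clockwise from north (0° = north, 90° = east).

The pressure-gradient force points toward the northeast (bearing 045°).
Geostrophic balance: in the Southern Hemisphere the Coriolis force deflects motion to the left, so the geostrophic wind blows 90° to the left of the pressure-gradient force (low pressure on the right).
Rotating 045° by 90° counterclockwise gives 315° — the wind blows toward the northwest.

315°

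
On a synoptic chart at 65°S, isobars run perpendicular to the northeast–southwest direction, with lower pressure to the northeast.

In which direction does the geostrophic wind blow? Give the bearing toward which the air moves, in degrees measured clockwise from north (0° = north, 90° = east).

The pressure-gradient force points toward the northeast (bearing 045°).
Geostrophic balance: in the Southern Hemisphere the Coriolis force deflects motion to the left, so the geostrophic wind blows 90° to the left of the pressure-gradient force (low pressure on the right).
Rotating 045° by 90° counterclockwise gives 315° — the wind blows toward the northwest.

315°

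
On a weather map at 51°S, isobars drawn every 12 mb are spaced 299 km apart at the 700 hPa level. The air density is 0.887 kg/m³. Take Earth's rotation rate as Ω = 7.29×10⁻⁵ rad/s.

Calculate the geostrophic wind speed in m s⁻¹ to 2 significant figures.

Coriolis parameter at 51°S:
f = 2Ω sin φ = 2 × 7.29×10⁻⁵ × sin 51° = 1.13×10⁻⁴ s⁻¹
Pressure gradient: |∂P/∂n| = 1200 Pa / 299000 m = 4.01×10⁻³ Pa/m
Geostrophic balance (pressure-gradient force = Coriolis force):
V_g = (1/(fρ)) |∂P/∂n| = 4.01×10⁻³ / (1.13×10⁻⁴ × 0.887) = 39.9 m/s

40 m s⁻¹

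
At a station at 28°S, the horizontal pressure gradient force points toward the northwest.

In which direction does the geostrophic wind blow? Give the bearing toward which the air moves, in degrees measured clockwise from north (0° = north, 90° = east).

The pressure-gradient force points toward the northwest (bearing 315°).
Geostrophic balance: in the Southern Hemisphere the Coriolis force deflects motion to the left, so the geostrophic wind blows 90° to the left of the pressure-gradient force (low pressure on the right).
Rotating 315° by 90° counterclockwise gives 225° — the wind blows toward the southwest.

225°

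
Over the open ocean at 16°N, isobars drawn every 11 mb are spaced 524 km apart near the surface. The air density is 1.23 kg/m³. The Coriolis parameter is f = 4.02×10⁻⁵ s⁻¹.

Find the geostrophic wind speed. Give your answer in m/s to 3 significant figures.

42.5 m/s

Pressure gradient: |∂P/∂n| = 1100 Pa / 524000 m = 2.10×10⁻³ Pa/m
Geostrophic balance (pressure-gradient force = Coriolis force):
V_g = (1/(fρ)) |∂P/∂n| = 2.10×10⁻³ / (4.02×10⁻⁵ × 1.23) = 42.5 m/s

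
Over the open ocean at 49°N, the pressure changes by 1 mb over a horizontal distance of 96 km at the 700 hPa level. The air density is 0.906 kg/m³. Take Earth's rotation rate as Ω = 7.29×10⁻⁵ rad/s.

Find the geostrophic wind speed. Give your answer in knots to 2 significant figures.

Coriolis parameter at 49°N:
f = 2Ω sin φ = 2 × 7.29×10⁻⁵ × sin 49° = 1.10×10⁻⁴ s⁻¹
Pressure gradient: |∂P/∂n| = 100 Pa / 96000 m = 1.04×10⁻³ Pa/m
Geostrophic balance (pressure-gradient force = Coriolis force):
V_g = (1/(fρ)) |∂P/∂n| = 1.04×10⁻³ / (1.10×10⁻⁴ × 0.906) = 10.4 m/s
Converting: 10.4 m/s × 1.944 = 20 knots

20 knots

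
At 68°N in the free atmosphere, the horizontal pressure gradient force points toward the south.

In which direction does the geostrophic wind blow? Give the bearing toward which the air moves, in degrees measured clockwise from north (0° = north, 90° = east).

270°

The pressure-gradient force points toward the south (bearing 180°).
Geostrophic balance: in the Northern Hemisphere the Coriolis force deflects motion to the right, so the geostrophic wind blows 90° to the right of the pressure-gradient force (low pressure on the left).
Rotating 180° by 90° clockwise gives 270° — the wind blows toward the west.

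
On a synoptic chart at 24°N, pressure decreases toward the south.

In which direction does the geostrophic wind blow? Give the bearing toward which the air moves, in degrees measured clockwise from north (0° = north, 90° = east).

The pressure-gradient force points toward the south (bearing 180°).
Geostrophic balance: in the Northern Hemisphere the Coriolis force deflects motion to the right, so the geostrophic wind blows 90° to the right of the pressure-gradient force (low pressure on the left).
Rotating 180° by 90° clockwise gives 270° — the wind blows toward the west.

270°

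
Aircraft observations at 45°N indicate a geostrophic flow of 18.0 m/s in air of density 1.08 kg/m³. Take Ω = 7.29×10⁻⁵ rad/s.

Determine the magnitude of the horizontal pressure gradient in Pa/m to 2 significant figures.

2.0×10⁻³ Pa/m

Coriolis parameter at 45°N:
f = 2Ω sin φ = 2 × 7.29×10⁻⁵ × sin 45° = 1.03×10⁻⁴ s⁻¹
Geostrophic balance rearranged: |∂P/∂n| = f ρ V_g
|∂P/∂n| = 1.03×10⁻⁴ × 1.08 × 18.0 = 2.00×10⁻³ Pa/m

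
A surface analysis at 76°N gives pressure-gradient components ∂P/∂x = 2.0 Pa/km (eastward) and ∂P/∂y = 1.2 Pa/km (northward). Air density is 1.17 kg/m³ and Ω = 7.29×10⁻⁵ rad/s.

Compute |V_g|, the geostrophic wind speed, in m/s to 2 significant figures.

14 m/s

Coriolis parameter at 76°N:
f = 2Ω sin φ = 2 × 7.29×10⁻⁵ × sin 76° = 1.41×10⁻⁴ s⁻¹
Component geostrophic relations (x east, y north):
u_g = −(1/(fρ)) ∂P/∂y,  v_g = (1/(fρ)) ∂P/∂x
u_g = −(1.2×10⁻³)/(1.41×10⁻⁴ × 1.17) = −7.25 m/s;  v_g = (2.0×10⁻³)/(1.41×10⁻⁴ × 1.17) = 12.1 m/s
|V_g| = √(u_g² + v_g²) = 14.1 m/s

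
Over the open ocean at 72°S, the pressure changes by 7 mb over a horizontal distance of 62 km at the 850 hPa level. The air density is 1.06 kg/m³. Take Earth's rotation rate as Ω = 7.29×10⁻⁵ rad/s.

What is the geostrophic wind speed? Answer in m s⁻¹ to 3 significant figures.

76.8 m s⁻¹

Coriolis parameter at 72°S:
f = 2Ω sin φ = 2 × 7.29×10⁻⁵ × sin 72° = 1.39×10⁻⁴ s⁻¹
Pressure gradient: |∂P/∂n| = 700 Pa / 62000 m = 1.13×10⁻² Pa/m
Geostrophic balance (pressure-gradient force = Coriolis force):
V_g = (1/(fρ)) |∂P/∂n| = 1.13×10⁻² / (1.39×10⁻⁴ × 1.06) = 76.8 m/s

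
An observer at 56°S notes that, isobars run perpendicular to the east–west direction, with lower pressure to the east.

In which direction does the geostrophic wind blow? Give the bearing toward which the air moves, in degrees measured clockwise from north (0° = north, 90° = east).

000°

The pressure-gradient force points toward the east (bearing 090°).
Geostrophic balance: in the Southern Hemisphere the Coriolis force deflects motion to the left, so the geostrophic wind blows 90° to the left of the pressure-gradient force (low pressure on the right).
Rotating 090° by 90° counterclockwise gives 000° — the wind blows toward the north.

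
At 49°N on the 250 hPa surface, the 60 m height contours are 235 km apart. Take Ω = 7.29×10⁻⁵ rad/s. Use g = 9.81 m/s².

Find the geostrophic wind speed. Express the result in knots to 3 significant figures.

44.2 knots

Coriolis parameter at 49°N:
f = 2Ω sin φ = 2 × 7.29×10⁻⁵ × sin 49° = 1.10×10⁻⁴ s⁻¹
Height gradient: |∂Z/∂n| = 60 m / 235000 m = 2.55×10⁻⁴
On a pressure surface, geostrophic balance gives V_g = (g/f)|∂Z/∂n|:
V_g = 9.81 × 2.55×10⁻⁴ / 1.10×10⁻⁴ = 22.8 m/s
Converting: 22.8 m/s × 1.944 = 44.2 knots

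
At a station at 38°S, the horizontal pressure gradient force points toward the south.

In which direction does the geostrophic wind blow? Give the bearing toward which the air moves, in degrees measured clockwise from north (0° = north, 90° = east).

The pressure-gradient force points toward the south (bearing 180°).
Geostrophic balance: in the Southern Hemisphere the Coriolis force deflects motion to the left, so the geostrophic wind blows 90° to the left of the pressure-gradient force (low pressure on the right).
Rotating 180° by 90° counterclockwise gives 090° — the wind blows toward the east.

090°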